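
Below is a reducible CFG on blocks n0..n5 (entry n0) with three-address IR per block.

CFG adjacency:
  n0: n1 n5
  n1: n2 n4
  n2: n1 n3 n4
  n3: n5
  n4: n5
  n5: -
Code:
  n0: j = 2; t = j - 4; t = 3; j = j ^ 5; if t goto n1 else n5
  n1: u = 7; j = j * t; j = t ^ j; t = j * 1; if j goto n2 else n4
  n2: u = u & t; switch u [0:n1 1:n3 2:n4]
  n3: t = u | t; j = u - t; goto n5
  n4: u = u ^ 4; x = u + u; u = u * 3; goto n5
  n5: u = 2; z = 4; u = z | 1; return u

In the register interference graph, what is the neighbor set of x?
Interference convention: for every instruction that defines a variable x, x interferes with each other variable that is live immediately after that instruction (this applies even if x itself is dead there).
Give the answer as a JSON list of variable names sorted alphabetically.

Answer: ["u"]

Derivation:
Block summaries:
  n0: {j,t} / ∅
  n1: {j,t,u} / {j,t}
  n2: {u} / {t,u}
  n3: {j,t} / {t,u}
  n4: {u,x} / {u}
  n5: {u,z} / ∅

Live sets:
  n0: in=∅ out={j,t}
  n1: in={j,t} out={j,t,u}
  n2: in={j,t,u} out={j,t,u}
  n3: in={t,u} out=∅
  n4: in={u} out=∅
  n5: in=∅ out=∅

Conflict graph:
  j: {t,u}
  t: {j,u}
  u: {j,t,x}
  x: {u}
  z: ∅

N(x) = ["u"]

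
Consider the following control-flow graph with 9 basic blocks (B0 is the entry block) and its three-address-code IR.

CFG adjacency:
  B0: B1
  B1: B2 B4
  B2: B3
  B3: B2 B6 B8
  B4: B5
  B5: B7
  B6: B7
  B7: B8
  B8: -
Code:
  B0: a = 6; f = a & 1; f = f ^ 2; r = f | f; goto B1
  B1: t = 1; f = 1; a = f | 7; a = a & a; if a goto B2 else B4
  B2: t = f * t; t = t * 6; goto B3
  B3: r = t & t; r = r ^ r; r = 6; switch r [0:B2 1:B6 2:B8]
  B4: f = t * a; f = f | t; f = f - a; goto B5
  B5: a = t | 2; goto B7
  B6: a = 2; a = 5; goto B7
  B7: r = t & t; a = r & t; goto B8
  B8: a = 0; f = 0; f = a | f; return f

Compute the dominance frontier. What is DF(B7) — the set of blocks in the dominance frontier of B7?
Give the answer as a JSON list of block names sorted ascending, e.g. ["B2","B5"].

Answer: ["B8"]

Working:
idom tree: B1←B0 B2←B1 B3←B2 B4←B1 B5←B4 B6←B3 B7←B1 B8←B1
Dom at joins:
  B2: preds {B1,B3}: {B0,B1} ∩ {B0,B1,B2,B3} = {B0,B1}; idom=B1
  B7: preds {B5,B6}: {B0,B1,B4,B5} ∩ {B0,B1,B2,B3,B6} = {B0,B1}; idom=B1
  B8: preds {B3,B7}: {B0,B1,B2,B3} ∩ {B0,B1,B7} = {B0,B1}; idom=B1

DF walk-up:
  B2←B1: walk · to B1
  B2←B3: walk B3→B2 to B1
  B7←B5: walk B5→B4 to B1
  B7←B6: walk B6→B3→B2 to B1
  B8←B3: walk B3→B2 to B1
  B8←B7: walk B7 to B1
  B0: DF=∅
  B1: DF=∅
  B2: DF={B2,B7,B8}
  B3: DF={B2,B7,B8}
  B4: DF={B7}
  B5: DF={B7}
  B6: DF={B7}
  B7: DF={B8}
  B8: DF=∅

DF(B7) = ["B8"]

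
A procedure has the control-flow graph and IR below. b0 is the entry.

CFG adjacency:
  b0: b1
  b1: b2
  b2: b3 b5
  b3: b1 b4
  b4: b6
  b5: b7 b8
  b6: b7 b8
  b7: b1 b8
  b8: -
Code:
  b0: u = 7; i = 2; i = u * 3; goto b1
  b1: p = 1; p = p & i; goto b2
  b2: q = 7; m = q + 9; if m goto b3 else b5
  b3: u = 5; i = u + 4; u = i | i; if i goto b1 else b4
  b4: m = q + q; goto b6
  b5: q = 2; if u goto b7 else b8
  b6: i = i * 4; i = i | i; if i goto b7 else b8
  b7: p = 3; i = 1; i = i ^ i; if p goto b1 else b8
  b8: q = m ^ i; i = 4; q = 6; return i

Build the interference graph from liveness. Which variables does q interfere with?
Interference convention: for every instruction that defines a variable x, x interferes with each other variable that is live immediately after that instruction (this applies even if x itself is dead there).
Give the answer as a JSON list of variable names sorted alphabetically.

def/use:
  b0 def {i,u} use ∅
  b1 def {p} use {i}
  b2 def {m,q} use ∅
  b3 def {i,u} use ∅
  b4 def {m} use {q}
  b5 def {q} use {u}
  b6 def {i} use {i}
  b7 def {i,p} use ∅
  b8 def {i,q} use {i,m}

Live sets:
  b0: in=∅ out={i,u}
  b1: in={i,u} out={i,u}
  b2: in={i,u} out={i,m,q,u}
  b3: in={q} out={i,q,u}
  b4: in={i,q,u} out={i,m,u}
  b5: in={i,m,u} out={i,m,u}
  b6: in={i,m,u} out={i,m,u}
  b7: in={m,u} out={i,m,u}
  b8: in={i,m} out=∅

Interference:
  i↔{m,p,q,u}
  m↔{i,p,q,u}
  p↔{i,m,u}
  q↔{i,m,u}
  u↔{i,m,p,q}

N(q) = ["i", "m", "u"]

Answer: ["i", "m", "u"]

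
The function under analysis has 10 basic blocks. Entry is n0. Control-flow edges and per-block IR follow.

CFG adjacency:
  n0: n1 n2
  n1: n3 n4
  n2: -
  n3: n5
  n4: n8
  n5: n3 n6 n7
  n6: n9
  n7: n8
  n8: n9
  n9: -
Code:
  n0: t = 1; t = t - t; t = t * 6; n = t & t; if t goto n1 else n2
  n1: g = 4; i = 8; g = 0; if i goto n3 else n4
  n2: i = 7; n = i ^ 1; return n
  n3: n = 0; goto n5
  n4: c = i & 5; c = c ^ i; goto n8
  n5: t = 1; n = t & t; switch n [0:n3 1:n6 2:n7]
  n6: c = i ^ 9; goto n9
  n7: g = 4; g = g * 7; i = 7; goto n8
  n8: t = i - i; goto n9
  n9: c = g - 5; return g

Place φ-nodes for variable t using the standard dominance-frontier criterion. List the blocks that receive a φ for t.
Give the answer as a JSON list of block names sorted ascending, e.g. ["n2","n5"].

Answer: ["n3", "n8", "n9"]

Derivation:
idom tree: n1←n0 n2←n0 n3←n1 n4←n1 n5←n3 n6←n5 n7←n5 n8←n1 n9←n1
Dom∩ at merges:
  n3: preds {n1,n5}: {n0,n1} ∩ {n0,n1,n3,n5} = {n0,n1}; idom=n1
  n8: preds {n4,n7}: {n0,n1,n4} ∩ {n0,n1,n3,n5,n7} = {n0,n1}; idom=n1
  n9: preds {n6,n8}: {n0,n1,n3,n5,n6} ∩ {n0,n1,n8} = {n0,n1}; idom=n1

DF walk-up:
  n3←n1: walk · to n1
  n3←n5: walk n5→n3 to n1
  n8←n4: walk n4 to n1
  n8←n7: walk n7→n5→n3 to n1
  n9←n6: walk n6→n5→n3 to n1
  n9←n8: walk n8 to n1
  n0: DF=∅
  n1: DF=∅
  n2: DF=∅
  n3: DF={n3,n8,n9}
  n4: DF={n8}
  n5: DF={n3,n8,n9}
  n6: DF={n9}
  n7: DF={n8}
  n8: DF={n9}
  n9: DF=∅

φ for t: defs {n0,n5,n8}
  DF⁺ = {n3,n8,n9}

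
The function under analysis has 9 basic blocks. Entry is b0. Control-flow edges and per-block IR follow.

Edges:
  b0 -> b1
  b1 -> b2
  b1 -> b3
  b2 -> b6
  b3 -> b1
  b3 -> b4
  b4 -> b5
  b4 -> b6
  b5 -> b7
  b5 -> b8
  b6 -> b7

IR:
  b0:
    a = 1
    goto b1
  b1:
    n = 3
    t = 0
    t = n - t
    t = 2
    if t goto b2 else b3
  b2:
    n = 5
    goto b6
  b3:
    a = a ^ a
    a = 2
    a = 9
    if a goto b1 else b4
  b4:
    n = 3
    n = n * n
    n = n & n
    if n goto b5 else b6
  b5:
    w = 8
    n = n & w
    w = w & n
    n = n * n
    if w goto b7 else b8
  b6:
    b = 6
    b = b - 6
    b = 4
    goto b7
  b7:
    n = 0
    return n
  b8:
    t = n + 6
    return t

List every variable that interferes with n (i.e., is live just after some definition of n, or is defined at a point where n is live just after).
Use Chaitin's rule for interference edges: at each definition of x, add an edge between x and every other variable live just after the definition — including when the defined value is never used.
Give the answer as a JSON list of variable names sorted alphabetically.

Answer: ["a", "t", "w"]

Analysis:
Block summaries:
  b0: {a} / ∅
  b1: {n,t} / ∅
  b2: {n} / ∅
  b3: {a} / {a}
  b4: {n} / ∅
  b5: {n,w} / {n}
  b6: {b} / ∅
  b7: {n} / ∅
  b8: {t} / {n}

Liveness:
  b0 li=∅ lo={a}
  b1 li={a} lo={a}
  b2 li=∅ lo=∅
  b3 li={a} lo={a}
  b4 li=∅ lo={n}
  b5 li={n} lo={n}
  b6 li=∅ lo=∅
  b7 li=∅ lo=∅
  b8 li={n} lo=∅

Conflict graph:
  a: {n,t}
  b: ∅
  n: {a,t,w}
  t: {a,n}
  w: {n}

N(n) = ["a", "t", "w"]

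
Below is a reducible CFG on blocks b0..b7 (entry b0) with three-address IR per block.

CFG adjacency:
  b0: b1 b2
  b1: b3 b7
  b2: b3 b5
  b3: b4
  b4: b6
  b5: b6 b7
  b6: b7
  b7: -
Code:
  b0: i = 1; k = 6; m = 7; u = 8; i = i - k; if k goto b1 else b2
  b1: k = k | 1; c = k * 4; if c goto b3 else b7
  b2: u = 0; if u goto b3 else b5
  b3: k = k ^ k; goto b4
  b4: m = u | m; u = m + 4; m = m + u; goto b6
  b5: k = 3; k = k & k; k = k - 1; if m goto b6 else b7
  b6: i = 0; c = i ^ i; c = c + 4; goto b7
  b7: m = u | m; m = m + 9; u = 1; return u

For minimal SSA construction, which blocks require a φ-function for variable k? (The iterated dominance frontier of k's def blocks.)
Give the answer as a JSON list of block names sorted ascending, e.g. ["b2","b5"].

idom tree: b1←b0 b2←b0 b3←b0 b4←b3 b5←b2 b6←b0 b7←b0
Join-block Dom:
  b3: preds {b1,b2}: {b0,b1} ∩ {b0,b2} = {b0}; idom=b0
  b6: preds {b4,b5}: {b0,b3,b4} ∩ {b0,b2,b5} = {b0}; idom=b0
  b7: preds {b1,b5,b6}: {b0,b1} ∩ {b0,b2,b5} ∩ {b0,b6} = {b0}; idom=b0

Frontier:
  b3←b1: walk b1 to b0
  b3←b2: walk b2 to b0
  b6←b4: walk b4→b3 to b0
  b6←b5: walk b5→b2 to b0
  b7←b1: walk b1 to b0
  b7←b5: walk b5→b2 to b0
  b7←b6: walk b6 to b0
  b0: DF=∅
  b1: DF={b3,b7}
  b2: DF={b3,b6,b7}
  b3: DF={b6}
  b4: DF={b6}
  b5: DF={b6,b7}
  b6: DF={b7}
  b7: DF=∅

φ for k: defs {b0,b1,b3,b5}
  DF⁺ = {b3,b6,b7}

Answer: ["b3", "b6", "b7"]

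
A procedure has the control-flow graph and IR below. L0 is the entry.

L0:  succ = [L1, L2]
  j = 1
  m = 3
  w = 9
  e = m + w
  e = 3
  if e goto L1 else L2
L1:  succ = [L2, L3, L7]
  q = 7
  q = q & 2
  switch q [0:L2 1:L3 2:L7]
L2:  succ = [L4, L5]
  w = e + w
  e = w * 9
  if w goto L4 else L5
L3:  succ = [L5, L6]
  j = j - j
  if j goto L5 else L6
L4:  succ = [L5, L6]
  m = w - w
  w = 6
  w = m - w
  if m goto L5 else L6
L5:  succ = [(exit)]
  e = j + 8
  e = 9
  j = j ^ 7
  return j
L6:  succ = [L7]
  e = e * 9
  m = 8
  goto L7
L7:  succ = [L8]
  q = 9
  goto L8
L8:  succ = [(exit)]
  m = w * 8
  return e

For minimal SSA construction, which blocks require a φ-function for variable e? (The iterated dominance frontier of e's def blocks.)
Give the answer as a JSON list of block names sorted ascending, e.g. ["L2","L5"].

Answer: ["L5", "L6", "L7"]

Derivation:
idom tree: L1←L0 L2←L0 L3←L1 L4←L2 L5←L0 L6←L0 L7←L0 L8←L7
Dom at joins:
  L2: preds {L0,L1}: {L0} ∩ {L0,L1} = {L0}; idom=L0
  L5: preds {L2,L3,L4}: {L0,L2} ∩ {L0,L1,L3} ∩ {L0,L2,L4} = {L0}; idom=L0
  L6: preds {L3,L4}: {L0,L1,L3} ∩ {L0,L2,L4} = {L0}; idom=L0
  L7: preds {L1,L6}: {L0,L1} ∩ {L0,L6} = {L0}; idom=L0

DF derivation:
  join L2 pred L0: · stop@L0
  join L2 pred L1: L1 stop@L0
  join L5 pred L2: L2 stop@L0
  join L5 pred L3: L3→L1 stop@L0
  join L5 pred L4: L4→L2 stop@L0
  join L6 pred L3: L3→L1 stop@L0
  join L6 pred L4: L4→L2 stop@L0
  join L7 pred L1: L1 stop@L0
  join L7 pred L6: L6 stop@L0
  DF(L0)=∅
  DF(L1)={L2,L5,L6,L7}
  DF(L2)={L5,L6}
  DF(L3)={L5,L6}
  DF(L4)={L5,L6}
  DF(L5)=∅
  DF(L6)={L7}
  DF(L7)=∅
  DF(L8)=∅

φ for e: defs {L0,L2,L5,L6}
  DF⁺ = {L5,L6,L7}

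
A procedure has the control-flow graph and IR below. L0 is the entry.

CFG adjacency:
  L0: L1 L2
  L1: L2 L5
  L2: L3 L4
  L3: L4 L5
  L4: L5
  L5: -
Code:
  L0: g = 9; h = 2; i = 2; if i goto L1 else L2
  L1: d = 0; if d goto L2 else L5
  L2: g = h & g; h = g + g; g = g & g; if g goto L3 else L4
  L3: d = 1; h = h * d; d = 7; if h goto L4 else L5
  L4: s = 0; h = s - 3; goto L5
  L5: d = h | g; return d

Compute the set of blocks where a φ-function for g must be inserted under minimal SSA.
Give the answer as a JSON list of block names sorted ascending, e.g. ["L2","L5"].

idom tree: L1←L0 L2←L0 L3←L2 L4←L2 L5←L0
Dom∩ at merges:
  L2: preds {L0,L1}: {L0} ∩ {L0,L1} = {L0}; idom=L0
  L4: preds {L2,L3}: {L0,L2} ∩ {L0,L2,L3} = {L0,L2}; idom=L2
  L5: preds {L1,L3,L4}: {L0,L1} ∩ {L0,L2,L3} ∩ {L0,L2,L4} = {L0}; idom=L0

DF derivation:
  L2←L0: walk · to L0
  L2←L1: walk L1 to L0
  L4←L2: walk · to L2
  L4←L3: walk L3 to L2
  L5←L1: walk L1 to L0
  L5←L3: walk L3→L2 to L0
  L5←L4: walk L4→L2 to L0
  DF(L0)=∅
  DF(L1)={L2,L5}
  DF(L2)={L5}
  DF(L3)={L4,L5}
  DF(L4)={L5}
  DF(L5)=∅

φ for g: defs {L0,L2}
  DF⁺ = {L5}

Answer: ["L5"]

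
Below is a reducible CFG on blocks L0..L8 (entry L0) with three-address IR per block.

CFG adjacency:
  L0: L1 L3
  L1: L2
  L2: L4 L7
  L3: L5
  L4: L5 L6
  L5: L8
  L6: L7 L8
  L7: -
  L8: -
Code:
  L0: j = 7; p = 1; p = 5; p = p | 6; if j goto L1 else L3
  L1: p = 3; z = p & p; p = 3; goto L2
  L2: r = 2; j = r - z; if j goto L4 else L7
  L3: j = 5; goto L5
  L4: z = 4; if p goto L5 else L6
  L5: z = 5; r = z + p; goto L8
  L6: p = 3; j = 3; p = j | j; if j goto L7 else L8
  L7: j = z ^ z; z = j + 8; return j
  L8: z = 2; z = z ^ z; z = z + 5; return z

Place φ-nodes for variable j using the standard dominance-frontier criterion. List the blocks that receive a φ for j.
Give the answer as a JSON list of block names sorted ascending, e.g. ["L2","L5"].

idom tree: L1←L0 L2←L1 L3←L0 L4←L2 L5←L0 L6←L4 L7←L2 L8←L0
Dom∩ at merges:
  L5: preds {L3,L4}: {L0,L3} ∩ {L0,L1,L2,L4} = {L0}; idom=L0
  L7: preds {L2,L6}: {L0,L1,L2} ∩ {L0,L1,L2,L4,L6} = {L0,L1,L2}; idom=L2
  L8: preds {L5,L6}: {L0,L5} ∩ {L0,L1,L2,L4,L6} = {L0}; idom=L0

DF walk-up:
  join L5 pred L3: L3 stop@L0
  join L5 pred L4: L4→L2→L1 stop@L0
  join L7 pred L2: · stop@L2
  join L7 pred L6: L6→L4 stop@L2
  join L8 pred L5: L5 stop@L0
  join L8 pred L6: L6→L4→L2→L1 stop@L0
  L0: DF=∅
  L1: DF={L5,L8}
  L2: DF={L5,L8}
  L3: DF={L5}
  L4: DF={L5,L7,L8}
  L5: DF={L8}
  L6: DF={L7,L8}
  L7: DF=∅
  L8: DF=∅

φ for j: defs {L0,L2,L3,L6,L7}
  DF⁺ = {L5,L7,L8}

Answer: ["L5", "L7", "L8"]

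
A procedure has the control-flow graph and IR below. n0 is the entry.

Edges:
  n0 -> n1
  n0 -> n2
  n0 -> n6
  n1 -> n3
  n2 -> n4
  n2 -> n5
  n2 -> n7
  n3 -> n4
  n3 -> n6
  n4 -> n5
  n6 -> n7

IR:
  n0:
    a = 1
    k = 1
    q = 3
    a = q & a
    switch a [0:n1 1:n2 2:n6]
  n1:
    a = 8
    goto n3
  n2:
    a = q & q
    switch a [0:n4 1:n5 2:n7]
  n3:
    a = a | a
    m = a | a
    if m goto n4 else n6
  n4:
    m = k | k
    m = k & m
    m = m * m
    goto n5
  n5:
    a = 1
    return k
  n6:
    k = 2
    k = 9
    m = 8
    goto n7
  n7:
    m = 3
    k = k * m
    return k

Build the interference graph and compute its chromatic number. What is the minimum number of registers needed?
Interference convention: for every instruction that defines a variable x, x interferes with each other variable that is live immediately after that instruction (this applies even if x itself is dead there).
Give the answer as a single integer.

Answer: 3

Derivation:
Per-block:
  n0: def={a,k,q} ue=∅
  n1: def={a} ue=∅
  n2: def={a} ue={q}
  n3: def={a,m} ue={a}
  n4: def={m} ue={k}
  n5: def={a} ue={k}
  n6: def={k,m} ue=∅
  n7: def={k,m} ue={k}

Backward fixpoint:
  n0 li=∅ lo={k,q}
  n1 li={k} lo={a,k}
  n2 li={k,q} lo={k}
  n3 li={a,k} lo={k}
  n4 li={k} lo={k}
  n5 li={k} lo=∅
  n6 li=∅ lo={k}
  n7 li={k} lo=∅

Interfere edges:
  a↔{k,q}
  k↔{a,m,q}
  m↔{k}
  q↔{a,k}

Chromatic number:
  clique {a,k,q} ⇒ need ≥ 3
  assign a→r1 k→r0 m→r1 q→r2 — no edge inside a register ⇒ χ ≤ 3
  χ = 3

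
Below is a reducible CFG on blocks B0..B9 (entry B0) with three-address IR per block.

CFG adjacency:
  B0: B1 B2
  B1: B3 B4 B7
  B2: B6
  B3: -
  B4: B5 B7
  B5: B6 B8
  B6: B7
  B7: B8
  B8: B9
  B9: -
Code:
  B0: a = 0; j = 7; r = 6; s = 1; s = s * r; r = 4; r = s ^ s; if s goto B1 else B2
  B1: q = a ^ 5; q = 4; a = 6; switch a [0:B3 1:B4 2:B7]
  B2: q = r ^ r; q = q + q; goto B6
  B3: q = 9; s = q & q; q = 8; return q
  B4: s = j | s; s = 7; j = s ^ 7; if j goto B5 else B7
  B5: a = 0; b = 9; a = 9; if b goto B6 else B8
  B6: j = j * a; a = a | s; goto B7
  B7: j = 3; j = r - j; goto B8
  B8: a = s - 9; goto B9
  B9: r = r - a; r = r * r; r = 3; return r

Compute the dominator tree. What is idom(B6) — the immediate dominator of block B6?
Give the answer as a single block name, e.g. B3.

Answer: B0

Analysis:
idom tree: B1←B0 B2←B0 B3←B1 B4←B1 B5←B4 B6←B0 B7←B0 B8←B0 B9←B8
Dom at joins:
  B6: preds {B2,B5}: {B0,B2} ∩ {B0,B1,B4,B5} = {B0}; idom=B0
  B7: preds {B1,B4,B6}: {B0,B1} ∩ {B0,B1,B4} ∩ {B0,B6} = {B0}; idom=B0
  B8: preds {B5,B7}: {B0,B1,B4,B5} ∩ {B0,B7} = {B0}; idom=B0

idom(B6) = B0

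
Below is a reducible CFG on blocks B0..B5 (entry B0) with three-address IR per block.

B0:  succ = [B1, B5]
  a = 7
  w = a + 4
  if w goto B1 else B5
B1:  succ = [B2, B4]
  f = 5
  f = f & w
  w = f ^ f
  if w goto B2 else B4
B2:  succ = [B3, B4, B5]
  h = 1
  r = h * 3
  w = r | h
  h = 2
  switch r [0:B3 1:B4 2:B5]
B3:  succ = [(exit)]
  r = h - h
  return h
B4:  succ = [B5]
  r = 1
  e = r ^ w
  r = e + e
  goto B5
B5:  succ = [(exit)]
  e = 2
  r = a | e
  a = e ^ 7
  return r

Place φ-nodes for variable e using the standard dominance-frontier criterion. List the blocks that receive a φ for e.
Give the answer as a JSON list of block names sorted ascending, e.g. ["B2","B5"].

idom tree: B1←B0 B2←B1 B3←B2 B4←B1 B5←B0
Dom∩ at merges:
  B4: preds {B1,B2}: {B0,B1} ∩ {B0,B1,B2} = {B0,B1}; idom=B1
  B5: preds {B0,B2,B4}: {B0} ∩ {B0,B1,B2} ∩ {B0,B1,B4} = {B0}; idom=B0

DF walk-up:
  join B4 pred B1: · stop@B1
  join B4 pred B2: B2 stop@B1
  join B5 pred B0: · stop@B0
  join B5 pred B2: B2→B1 stop@B0
  join B5 pred B4: B4→B1 stop@B0
  B0: DF=∅
  B1: DF={B5}
  B2: DF={B4,B5}
  B3: DF=∅
  B4: DF={B5}
  B5: DF=∅

φ for e: defs {B4,B5}
  DF⁺ = {B5}

Answer: ["B5"]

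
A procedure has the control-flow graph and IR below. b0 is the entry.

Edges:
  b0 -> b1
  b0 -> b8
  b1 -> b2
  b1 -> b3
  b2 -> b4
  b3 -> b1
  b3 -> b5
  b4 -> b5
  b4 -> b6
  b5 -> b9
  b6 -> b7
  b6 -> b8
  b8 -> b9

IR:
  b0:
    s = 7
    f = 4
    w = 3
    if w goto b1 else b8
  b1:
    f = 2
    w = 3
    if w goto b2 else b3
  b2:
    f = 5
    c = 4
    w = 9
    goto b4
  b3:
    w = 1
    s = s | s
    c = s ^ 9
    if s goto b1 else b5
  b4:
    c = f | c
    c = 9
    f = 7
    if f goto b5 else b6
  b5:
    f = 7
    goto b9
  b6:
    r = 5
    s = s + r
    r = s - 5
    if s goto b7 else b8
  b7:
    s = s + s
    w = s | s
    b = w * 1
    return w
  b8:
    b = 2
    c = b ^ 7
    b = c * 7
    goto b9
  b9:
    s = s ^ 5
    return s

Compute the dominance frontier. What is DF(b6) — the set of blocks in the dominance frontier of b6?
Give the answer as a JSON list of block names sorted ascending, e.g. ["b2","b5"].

idom tree: b1←b0 b2←b1 b3←b1 b4←b2 b5←b1 b6←b4 b7←b6 b8←b0 b9←b0
Dom at joins:
  b1: preds {b0,b3}: {b0} ∩ {b0,b1,b3} = {b0}; idom=b0
  b5: preds {b3,b4}: {b0,b1,b3} ∩ {b0,b1,b2,b4} = {b0,b1}; idom=b1
  b8: preds {b0,b6}: {b0} ∩ {b0,b1,b2,b4,b6} = {b0}; idom=b0
  b9: preds {b5,b8}: {b0,b1,b5} ∩ {b0,b8} = {b0}; idom=b0

DF derivation:
  b1←b0: walk · to b0
  b1←b3: walk b3→b1 to b0
  b5←b3: walk b3 to b1
  b5←b4: walk b4→b2 to b1
  b8←b0: walk · to b0
  b8←b6: walk b6→b4→b2→b1 to b0
  b9←b5: walk b5→b1 to b0
  b9←b8: walk b8 to b0
  b0: DF=∅
  b1: DF={b1,b8,b9}
  b2: DF={b5,b8}
  b3: DF={b1,b5}
  b4: DF={b5,b8}
  b5: DF={b9}
  b6: DF={b8}
  b7: DF=∅
  b8: DF={b9}
  b9: DF=∅

DF(b6) = ["b8"]

Answer: ["b8"]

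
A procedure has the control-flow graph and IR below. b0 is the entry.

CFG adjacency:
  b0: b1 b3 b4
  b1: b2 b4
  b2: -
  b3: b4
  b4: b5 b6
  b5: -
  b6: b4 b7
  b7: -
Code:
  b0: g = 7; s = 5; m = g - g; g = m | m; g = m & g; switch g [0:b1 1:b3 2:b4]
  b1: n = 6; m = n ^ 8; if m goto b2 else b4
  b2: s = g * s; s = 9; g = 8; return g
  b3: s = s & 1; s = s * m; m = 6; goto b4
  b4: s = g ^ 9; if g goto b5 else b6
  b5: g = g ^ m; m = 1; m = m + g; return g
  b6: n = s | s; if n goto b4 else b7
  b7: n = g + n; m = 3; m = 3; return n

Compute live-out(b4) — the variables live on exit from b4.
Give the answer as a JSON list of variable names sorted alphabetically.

def/use:
  b0: def={g,m,s} ue=∅
  b1: def={m,n} ue=∅
  b2: def={g,s} ue={g,s}
  b3: def={m,s} ue={m,s}
  b4: def={s} ue={g}
  b5: def={g,m} ue={g,m}
  b6: def={n} ue={s}
  b7: def={m,n} ue={g,n}

Liveness:
  b0 li=∅ lo={g,m,s}
  b1 li={g,s} lo={g,m,s}
  b2 li={g,s} lo=∅
  b3 li={g,m,s} lo={g,m}
  b4 li={g,m} lo={g,m,s}
  b5 li={g,m} lo=∅
  b6 li={g,m,s} lo={g,m,n}
  b7 li={g,n} lo=∅

live-out(b4) = ["g", "m", "s"]

Answer: ["g", "m", "s"]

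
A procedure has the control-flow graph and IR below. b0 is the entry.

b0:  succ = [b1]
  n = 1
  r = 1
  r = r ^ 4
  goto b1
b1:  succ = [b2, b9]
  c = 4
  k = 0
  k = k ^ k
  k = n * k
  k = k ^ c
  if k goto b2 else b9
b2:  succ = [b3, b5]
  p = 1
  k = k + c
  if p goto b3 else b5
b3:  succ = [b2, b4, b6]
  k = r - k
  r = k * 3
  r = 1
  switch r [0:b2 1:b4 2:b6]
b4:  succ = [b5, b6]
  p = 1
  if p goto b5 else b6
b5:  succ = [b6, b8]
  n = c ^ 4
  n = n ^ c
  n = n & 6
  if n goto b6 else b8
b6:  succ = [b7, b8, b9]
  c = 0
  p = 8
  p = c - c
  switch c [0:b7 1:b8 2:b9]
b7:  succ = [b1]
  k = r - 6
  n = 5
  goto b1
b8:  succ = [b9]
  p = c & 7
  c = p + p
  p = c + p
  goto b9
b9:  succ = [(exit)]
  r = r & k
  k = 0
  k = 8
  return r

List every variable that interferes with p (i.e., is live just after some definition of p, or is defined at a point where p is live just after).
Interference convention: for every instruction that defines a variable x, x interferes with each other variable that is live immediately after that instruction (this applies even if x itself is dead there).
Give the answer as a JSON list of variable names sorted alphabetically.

Per-block:
  b0 def {n,r} use ∅
  b1 def {c,k} use {n}
  b2 def {k,p} use {c,k}
  b3 def {k,r} use {k,r}
  b4 def {p} use ∅
  b5 def {n} use {c}
  b6 def {c,p} use ∅
  b7 def {k,n} use {r}
  b8 def {c,p} use {c}
  b9 def {k,r} use {k,r}

Live sets:
  b0: in=∅ out={n,r}
  b1: in={n,r} out={c,k,r}
  b2: in={c,k,r} out={c,k,r}
  b3: in={c,k,r} out={c,k,r}
  b4: in={c,k,r} out={c,k,r}
  b5: in={c,k,r} out={c,k,r}
  b6: in={k,r} out={c,k,r}
  b7: in={r} out={n,r}
  b8: in={c,k,r} out={k,r}
  b9: in={k,r} out=∅

Interfere edges:
  c — {k,n,p,r}
  k — {c,n,p,r}
  n — {c,k,r}
  p — {c,k,r}
  r — {c,k,n,p}

N(p) = ["c", "k", "r"]

Answer: ["c", "k", "r"]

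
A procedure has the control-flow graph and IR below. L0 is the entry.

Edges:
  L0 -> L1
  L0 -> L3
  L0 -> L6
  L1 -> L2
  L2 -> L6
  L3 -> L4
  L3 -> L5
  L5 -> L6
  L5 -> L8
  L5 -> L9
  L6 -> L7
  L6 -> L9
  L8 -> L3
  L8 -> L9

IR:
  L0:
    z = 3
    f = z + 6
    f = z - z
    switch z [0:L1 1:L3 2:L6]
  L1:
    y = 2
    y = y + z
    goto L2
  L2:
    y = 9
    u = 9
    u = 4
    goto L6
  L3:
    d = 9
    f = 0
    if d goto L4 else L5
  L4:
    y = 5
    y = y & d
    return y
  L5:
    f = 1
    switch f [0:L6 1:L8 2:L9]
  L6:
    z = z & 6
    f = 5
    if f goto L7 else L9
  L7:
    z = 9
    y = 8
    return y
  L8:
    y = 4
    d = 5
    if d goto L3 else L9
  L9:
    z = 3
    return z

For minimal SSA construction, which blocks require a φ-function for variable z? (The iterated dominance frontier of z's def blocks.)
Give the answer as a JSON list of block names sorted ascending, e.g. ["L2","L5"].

idom tree: L1←L0 L2←L1 L3←L0 L4←L3 L5←L3 L6←L0 L7←L6 L8←L5 L9←L0
Dom∩ at merges:
  L3: preds {L0,L8}: {L0} ∩ {L0,L3,L5,L8} = {L0}; idom=L0
  L6: preds {L0,L2,L5}: {L0} ∩ {L0,L1,L2} ∩ {L0,L3,L5} = {L0}; idom=L0
  L9: preds {L5,L6,L8}: {L0,L3,L5} ∩ {L0,L6} ∩ {L0,L3,L5,L8} = {L0}; idom=L0

DF derivation:
  L3←L0: walk · to L0
  L3←L8: walk L8→L5→L3 to L0
  L6←L0: walk · to L0
  L6←L2: walk L2→L1 to L0
  L6←L5: walk L5→L3 to L0
  L9←L5: walk L5→L3 to L0
  L9←L6: walk L6 to L0
  L9←L8: walk L8→L5→L3 to L0
  DF(L0)=∅
  DF(L1)={L6}
  DF(L2)={L6}
  DF(L3)={L3,L6,L9}
  DF(L4)=∅
  DF(L5)={L3,L6,L9}
  DF(L6)={L9}
  DF(L7)=∅
  DF(L8)={L3,L9}
  DF(L9)=∅

φ for z: defs {L0,L6,L7,L9}
  DF⁺ = {L9}

Answer: ["L9"]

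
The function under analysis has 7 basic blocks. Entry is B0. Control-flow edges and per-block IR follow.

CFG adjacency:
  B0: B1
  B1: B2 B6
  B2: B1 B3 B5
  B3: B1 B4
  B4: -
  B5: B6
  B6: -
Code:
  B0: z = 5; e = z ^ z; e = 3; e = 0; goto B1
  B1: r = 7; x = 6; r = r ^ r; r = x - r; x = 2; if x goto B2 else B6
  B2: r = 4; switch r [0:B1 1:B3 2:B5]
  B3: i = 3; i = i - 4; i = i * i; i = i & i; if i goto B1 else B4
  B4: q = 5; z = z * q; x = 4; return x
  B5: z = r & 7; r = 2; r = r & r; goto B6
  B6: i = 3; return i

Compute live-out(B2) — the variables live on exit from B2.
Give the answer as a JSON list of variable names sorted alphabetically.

Answer: ["r", "z"]

Derivation:
Per-block:
  B0: def={e,z} ue=∅
  B1: def={r,x} ue=∅
  B2: def={r} ue=∅
  B3: def={i} ue=∅
  B4: def={q,x,z} ue={z}
  B5: def={r,z} ue={r}
  B6: def={i} ue=∅

Liveness:
  B0 li=∅ lo={z}
  B1 li={z} lo={z}
  B2 li={z} lo={r,z}
  B3 li={z} lo={z}
  B4 li={z} lo=∅
  B5 li={r} lo=∅
  B6 li=∅ lo=∅

live-out(B2) = ["r", "z"]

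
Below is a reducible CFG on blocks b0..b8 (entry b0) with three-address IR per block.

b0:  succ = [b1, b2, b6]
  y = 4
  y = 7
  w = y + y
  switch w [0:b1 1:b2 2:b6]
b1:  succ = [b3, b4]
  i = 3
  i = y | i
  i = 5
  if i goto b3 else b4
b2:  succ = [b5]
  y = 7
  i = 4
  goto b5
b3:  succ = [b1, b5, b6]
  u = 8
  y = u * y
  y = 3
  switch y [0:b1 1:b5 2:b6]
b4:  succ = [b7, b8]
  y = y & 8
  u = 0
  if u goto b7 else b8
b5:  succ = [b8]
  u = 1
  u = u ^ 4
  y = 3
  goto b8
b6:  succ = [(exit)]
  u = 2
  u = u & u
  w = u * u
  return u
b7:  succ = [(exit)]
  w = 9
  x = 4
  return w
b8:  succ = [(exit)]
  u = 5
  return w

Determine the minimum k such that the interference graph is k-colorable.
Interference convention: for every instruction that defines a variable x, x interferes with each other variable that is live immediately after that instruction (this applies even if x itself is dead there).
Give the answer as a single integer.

def/use:
  b0 def {w,y} use ∅
  b1 def {i} use {y}
  b2 def {i,y} use ∅
  b3 def {u,y} use {y}
  b4 def {u,y} use {y}
  b5 def {u,y} use ∅
  b6 def {u,w} use ∅
  b7 def {w,x} use ∅
  b8 def {u} use {w}

Live sets:
  b0: in=∅ out={w,y}
  b1: in={w,y} out={w,y}
  b2: in={w} out={w}
  b3: in={w,y} out={w,y}
  b4: in={w,y} out={w}
  b5: in={w} out={w}
  b6: in=∅ out=∅
  b7: in=∅ out=∅
  b8: in={w} out=∅

Interference:
  i — {w,y}
  u — {w,y}
  w — {i,u,x,y}
  x — {w}
  y — {i,u,w}

Registers:
  {i,w,y} pairwise interfere (3-clique) ⇒ χ ≥ 3
  assign i→r2 u→r2 w→r0 x→r1 y→r1 — no edge inside a register ⇒ χ ≤ 3
  χ = 3

Answer: 3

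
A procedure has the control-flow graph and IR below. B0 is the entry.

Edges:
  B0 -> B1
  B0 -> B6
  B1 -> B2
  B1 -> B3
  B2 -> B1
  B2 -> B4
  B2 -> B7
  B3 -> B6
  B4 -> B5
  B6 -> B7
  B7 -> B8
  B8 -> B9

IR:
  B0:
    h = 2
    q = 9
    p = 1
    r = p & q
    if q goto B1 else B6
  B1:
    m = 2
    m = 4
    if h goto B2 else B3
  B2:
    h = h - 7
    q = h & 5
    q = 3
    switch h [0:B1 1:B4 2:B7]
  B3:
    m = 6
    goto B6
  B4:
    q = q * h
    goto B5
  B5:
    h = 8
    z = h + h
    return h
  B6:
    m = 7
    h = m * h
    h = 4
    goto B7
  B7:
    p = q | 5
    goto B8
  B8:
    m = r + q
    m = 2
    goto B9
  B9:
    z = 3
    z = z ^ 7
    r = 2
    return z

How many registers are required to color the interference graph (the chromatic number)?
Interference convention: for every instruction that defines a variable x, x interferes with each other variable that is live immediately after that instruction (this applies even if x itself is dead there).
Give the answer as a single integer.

def/use:
  B0: def={h,p,q,r} ue=∅
  B1: def={m} ue={h}
  B2: def={h,q} ue={h}
  B3: def={m} ue=∅
  B4: def={q} ue={h,q}
  B5: def={h,z} ue=∅
  B6: def={h,m} ue={h}
  B7: def={p} ue={q}
  B8: def={m} ue={q,r}
  B9: def={r,z} ue=∅

Backward fixpoint:
  live B0: ∅→{h,q,r}
  live B1: {h,q,r}→{h,q,r}
  live B2: {h,r}→{h,q,r}
  live B3: {h,q,r}→{h,q,r}
  live B4: {h,q}→∅
  live B5: ∅→∅
  live B6: {h,q,r}→{q,r}
  live B7: {q,r}→{q,r}
  live B8: {q,r}→∅
  live B9: ∅→∅

Interference:
  h↔{m,p,q,r,z}
  m↔{h,q,r}
  p↔{h,q,r}
  q↔{h,m,p,r}
  r↔{h,m,p,q,z}
  z↔{h,r}

Chromatic number:
  {h,m,q,r} pairwise interfere (4-clique) ⇒ χ ≥ 4
  assign h→r0 m→r3 p→r3 q→r2 r→r1 z→r2 — no edge inside a register ⇒ χ ≤ 4
  χ = 4

Answer: 4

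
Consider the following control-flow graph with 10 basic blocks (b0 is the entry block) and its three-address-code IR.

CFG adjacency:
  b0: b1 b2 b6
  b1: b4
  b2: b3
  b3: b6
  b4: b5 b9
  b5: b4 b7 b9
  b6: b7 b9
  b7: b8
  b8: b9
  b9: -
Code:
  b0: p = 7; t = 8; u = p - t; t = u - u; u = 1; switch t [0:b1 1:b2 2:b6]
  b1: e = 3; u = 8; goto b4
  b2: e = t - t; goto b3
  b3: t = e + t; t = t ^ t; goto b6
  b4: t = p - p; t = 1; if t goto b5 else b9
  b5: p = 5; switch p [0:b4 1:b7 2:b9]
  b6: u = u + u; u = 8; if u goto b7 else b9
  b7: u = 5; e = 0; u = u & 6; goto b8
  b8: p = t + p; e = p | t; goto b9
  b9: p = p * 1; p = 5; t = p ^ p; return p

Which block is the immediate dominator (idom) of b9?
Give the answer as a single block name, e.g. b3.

idom tree: b1←b0 b2←b0 b3←b2 b4←b1 b5←b4 b6←b0 b7←b0 b8←b7 b9←b0
Dom at joins:
  b4: preds {b1,b5}: {b0,b1} ∩ {b0,b1,b4,b5} = {b0,b1}; idom=b1
  b6: preds {b0,b3}: {b0} ∩ {b0,b2,b3} = {b0}; idom=b0
  b7: preds {b5,b6}: {b0,b1,b4,b5} ∩ {b0,b6} = {b0}; idom=b0
  b9: preds {b4,b5,b6,b8}: {b0,b1,b4} ∩ {b0,b1,b4,b5} ∩ {b0,b6} ∩ {b0,b7,b8} = {b0}; idom=b0

idom(b9) = b0

Answer: b0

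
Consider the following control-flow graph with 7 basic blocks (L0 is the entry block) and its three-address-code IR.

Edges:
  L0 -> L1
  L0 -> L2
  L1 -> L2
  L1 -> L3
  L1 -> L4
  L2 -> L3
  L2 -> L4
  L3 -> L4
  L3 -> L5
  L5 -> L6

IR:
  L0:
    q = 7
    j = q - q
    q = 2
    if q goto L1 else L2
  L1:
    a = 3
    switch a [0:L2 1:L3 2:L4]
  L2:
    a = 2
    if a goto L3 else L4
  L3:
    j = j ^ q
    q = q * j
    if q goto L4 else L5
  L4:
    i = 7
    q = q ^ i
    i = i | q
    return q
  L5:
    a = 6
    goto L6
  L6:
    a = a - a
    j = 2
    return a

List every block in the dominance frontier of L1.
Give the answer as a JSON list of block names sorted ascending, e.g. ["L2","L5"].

idom tree: L1←L0 L2←L0 L3←L0 L4←L0 L5←L3 L6←L5
Join-block Dom:
  L2: preds {L0,L1}: {L0} ∩ {L0,L1} = {L0}; idom=L0
  L3: preds {L1,L2}: {L0,L1} ∩ {L0,L2} = {L0}; idom=L0
  L4: preds {L1,L2,L3}: {L0,L1} ∩ {L0,L2} ∩ {L0,L3} = {L0}; idom=L0

Frontier:
  L2←L0: walk · to L0
  L2←L1: walk L1 to L0
  L3←L1: walk L1 to L0
  L3←L2: walk L2 to L0
  L4←L1: walk L1 to L0
  L4←L2: walk L2 to L0
  L4←L3: walk L3 to L0
  L0 → ∅
  L1 → {L2,L3,L4}
  L2 → {L3,L4}
  L3 → {L4}
  L4 → ∅
  L5 → ∅
  L6 → ∅

DF(L1) = ["L2", "L3", "L4"]

Answer: ["L2", "L3", "L4"]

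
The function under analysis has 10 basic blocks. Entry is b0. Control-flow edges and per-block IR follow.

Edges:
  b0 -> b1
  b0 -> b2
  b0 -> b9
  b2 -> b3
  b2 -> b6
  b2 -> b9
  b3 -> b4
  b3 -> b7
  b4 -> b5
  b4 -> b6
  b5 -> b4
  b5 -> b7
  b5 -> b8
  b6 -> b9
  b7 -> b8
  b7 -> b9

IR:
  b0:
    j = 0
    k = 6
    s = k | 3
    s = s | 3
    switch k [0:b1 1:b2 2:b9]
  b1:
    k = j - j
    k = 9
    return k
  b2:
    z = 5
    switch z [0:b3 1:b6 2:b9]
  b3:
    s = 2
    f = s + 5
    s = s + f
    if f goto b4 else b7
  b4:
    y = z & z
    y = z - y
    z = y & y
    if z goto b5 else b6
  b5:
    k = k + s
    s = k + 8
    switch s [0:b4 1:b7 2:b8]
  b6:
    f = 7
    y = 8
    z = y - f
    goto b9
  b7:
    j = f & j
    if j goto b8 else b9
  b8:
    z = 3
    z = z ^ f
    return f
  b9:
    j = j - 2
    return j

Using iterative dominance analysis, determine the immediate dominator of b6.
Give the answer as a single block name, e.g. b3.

Answer: b2

Analysis:
idom tree: b1←b0 b2←b0 b3←b2 b4←b3 b5←b4 b6←b2 b7←b3 b8←b3 b9←b0
Join-block Dom:
  b4: preds {b3,b5}: {b0,b2,b3} ∩ {b0,b2,b3,b4,b5} = {b0,b2,b3}; idom=b3
  b6: preds {b2,b4}: {b0,b2} ∩ {b0,b2,b3,b4} = {b0,b2}; idom=b2
  b7: preds {b3,b5}: {b0,b2,b3} ∩ {b0,b2,b3,b4,b5} = {b0,b2,b3}; idom=b3
  b8: preds {b5,b7}: {b0,b2,b3,b4,b5} ∩ {b0,b2,b3,b7} = {b0,b2,b3}; idom=b3
  b9: preds {b0,b2,b6,b7}: {b0} ∩ {b0,b2} ∩ {b0,b2,b6} ∩ {b0,b2,b3,b7} = {b0}; idom=b0

idom(b6) = b2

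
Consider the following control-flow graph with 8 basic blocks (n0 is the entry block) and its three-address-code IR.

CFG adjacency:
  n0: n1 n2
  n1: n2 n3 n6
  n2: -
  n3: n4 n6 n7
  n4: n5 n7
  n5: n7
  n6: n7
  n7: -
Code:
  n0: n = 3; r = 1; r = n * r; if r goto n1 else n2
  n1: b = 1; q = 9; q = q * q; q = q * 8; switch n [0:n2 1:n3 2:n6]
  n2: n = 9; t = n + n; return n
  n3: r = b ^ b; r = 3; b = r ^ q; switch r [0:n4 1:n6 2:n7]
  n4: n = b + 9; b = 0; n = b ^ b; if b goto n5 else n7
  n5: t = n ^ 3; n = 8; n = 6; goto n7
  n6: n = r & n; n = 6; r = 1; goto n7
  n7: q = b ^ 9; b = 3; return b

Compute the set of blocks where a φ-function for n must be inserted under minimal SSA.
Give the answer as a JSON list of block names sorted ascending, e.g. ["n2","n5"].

idom tree: n1←n0 n2←n0 n3←n1 n4←n3 n5←n4 n6←n1 n7←n1
Join-block Dom:
  n2: preds {n0,n1}: {n0} ∩ {n0,n1} = {n0}; idom=n0
  n6: preds {n1,n3}: {n0,n1} ∩ {n0,n1,n3} = {n0,n1}; idom=n1
  n7: preds {n3,n4,n5,n6}: {n0,n1,n3} ∩ {n0,n1,n3,n4} ∩ {n0,n1,n3,n4,n5} ∩ {n0,n1,n6} = {n0,n1}; idom=n1

DF walk-up:
  n2←n0: walk · to n0
  n2←n1: walk n1 to n0
  n6←n1: walk · to n1
  n6←n3: walk n3 to n1
  n7←n3: walk n3 to n1
  n7←n4: walk n4→n3 to n1
  n7←n5: walk n5→n4→n3 to n1
  n7←n6: walk n6 to n1
  n0 → ∅
  n1 → {n2}
  n2 → ∅
  n3 → {n6,n7}
  n4 → {n7}
  n5 → {n7}
  n6 → {n7}
  n7 → ∅

φ for n: defs {n0,n2,n4,n5,n6}
  DF⁺ = {n7}

Answer: ["n7"]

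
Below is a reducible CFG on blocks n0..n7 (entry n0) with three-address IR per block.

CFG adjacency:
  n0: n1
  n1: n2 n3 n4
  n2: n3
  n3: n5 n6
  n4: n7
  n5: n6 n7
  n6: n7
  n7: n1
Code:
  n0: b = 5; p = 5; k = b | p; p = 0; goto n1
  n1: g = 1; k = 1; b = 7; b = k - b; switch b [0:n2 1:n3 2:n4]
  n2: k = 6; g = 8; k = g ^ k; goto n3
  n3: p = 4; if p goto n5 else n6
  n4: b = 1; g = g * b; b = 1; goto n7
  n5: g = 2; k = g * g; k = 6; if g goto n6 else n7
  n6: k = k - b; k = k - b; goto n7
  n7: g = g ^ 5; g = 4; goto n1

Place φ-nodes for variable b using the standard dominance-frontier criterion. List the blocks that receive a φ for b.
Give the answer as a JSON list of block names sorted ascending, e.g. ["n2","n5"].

idom tree: n1←n0 n2←n1 n3←n1 n4←n1 n5←n3 n6←n3 n7←n1
Dom at joins:
  n1: preds {n0,n7}: {n0} ∩ {n0,n1,n7} = {n0}; idom=n0
  n3: preds {n1,n2}: {n0,n1} ∩ {n0,n1,n2} = {n0,n1}; idom=n1
  n6: preds {n3,n5}: {n0,n1,n3} ∩ {n0,n1,n3,n5} = {n0,n1,n3}; idom=n3
  n7: preds {n4,n5,n6}: {n0,n1,n4} ∩ {n0,n1,n3,n5} ∩ {n0,n1,n3,n6} = {n0,n1}; idom=n1

DF walk-up:
  n1←n0: walk · to n0
  n1←n7: walk n7→n1 to n0
  n3←n1: walk · to n1
  n3←n2: walk n2 to n1
  n6←n3: walk · to n3
  n6←n5: walk n5 to n3
  n7←n4: walk n4 to n1
  n7←n5: walk n5→n3 to n1
  n7←n6: walk n6→n3 to n1
  n0: DF=∅
  n1: DF={n1}
  n2: DF={n3}
  n3: DF={n7}
  n4: DF={n7}
  n5: DF={n6,n7}
  n6: DF={n7}
  n7: DF={n1}

φ for b: defs {n0,n1,n4}
  DF⁺ = {n1,n7}

Answer: ["n1", "n7"]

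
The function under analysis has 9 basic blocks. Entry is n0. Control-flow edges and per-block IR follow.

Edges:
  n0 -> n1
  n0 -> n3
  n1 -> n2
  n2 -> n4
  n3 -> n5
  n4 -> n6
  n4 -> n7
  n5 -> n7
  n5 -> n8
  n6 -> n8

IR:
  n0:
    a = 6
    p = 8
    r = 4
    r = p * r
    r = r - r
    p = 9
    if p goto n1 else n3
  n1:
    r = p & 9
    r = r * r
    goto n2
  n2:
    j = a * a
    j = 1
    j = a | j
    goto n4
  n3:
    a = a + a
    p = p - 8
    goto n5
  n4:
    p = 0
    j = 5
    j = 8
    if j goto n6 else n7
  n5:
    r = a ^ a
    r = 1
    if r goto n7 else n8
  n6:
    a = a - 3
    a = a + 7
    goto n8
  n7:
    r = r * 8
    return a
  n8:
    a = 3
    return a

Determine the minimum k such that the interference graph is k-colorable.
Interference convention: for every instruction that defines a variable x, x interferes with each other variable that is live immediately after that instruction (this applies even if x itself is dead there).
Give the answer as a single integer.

Answer: 3

Derivation:
Block summaries:
  n0: {a,p,r} / ∅
  n1: {r} / {p}
  n2: {j} / {a}
  n3: {a,p} / {a,p}
  n4: {j,p} / ∅
  n5: {r} / {a}
  n6: {a} / {a}
  n7: {r} / {a,r}
  n8: {a} / ∅

Liveness:
  n0 li=∅ lo={a,p}
  n1 li={a,p} lo={a,r}
  n2 li={a,r} lo={a,r}
  n3 li={a,p} lo={a}
  n4 li={a,r} lo={a,r}
  n5 li={a} lo={a,r}
  n6 li={a} lo=∅
  n7 li={a,r} lo=∅
  n8 li=∅ lo=∅

Conflict graph:
  a: {j,p,r}
  j: {a,r}
  p: {a,r}
  r: {a,j,p}

Colouring:
  {a,j,r} pairwise interfere (3-clique) ⇒ χ ≥ 3
  assign a→c0 j→c2 p→c2 r→c1 — no edge inside a register ⇒ χ ≤ 3
  χ = 3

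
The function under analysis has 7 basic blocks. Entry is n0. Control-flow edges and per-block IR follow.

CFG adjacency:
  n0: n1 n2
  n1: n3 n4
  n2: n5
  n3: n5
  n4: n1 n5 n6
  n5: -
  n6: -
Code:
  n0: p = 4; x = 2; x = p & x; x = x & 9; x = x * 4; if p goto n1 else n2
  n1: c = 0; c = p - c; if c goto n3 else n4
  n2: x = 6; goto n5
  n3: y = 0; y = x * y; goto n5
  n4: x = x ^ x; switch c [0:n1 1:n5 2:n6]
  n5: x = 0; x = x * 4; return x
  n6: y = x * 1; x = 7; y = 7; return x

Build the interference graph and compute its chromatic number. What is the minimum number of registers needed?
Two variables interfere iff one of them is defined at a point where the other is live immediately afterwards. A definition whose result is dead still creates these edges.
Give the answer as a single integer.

Answer: 3

Analysis:
def/use:
  n0: {p,x} / ∅
  n1: {c} / {p}
  n2: {x} / ∅
  n3: {y} / {x}
  n4: {x} / {c,x}
  n5: {x} / ∅
  n6: {x,y} / {x}

Liveness:
  live n0: ∅→{p,x}
  live n1: {p,x}→{c,p,x}
  live n2: ∅→∅
  live n3: {x}→∅
  live n4: {c,p,x}→{p,x}
  live n5: ∅→∅
  live n6: {x}→∅

Conflict graph:
  c — {p,x}
  p — {c,x}
  x — {c,p,y}
  y — {x}

Colouring:
  {c,p,x} pairwise interfere (3-clique) ⇒ χ ≥ 3
  3-colouring: r0={x}  r1={c,y}  r2={p}
  χ = 3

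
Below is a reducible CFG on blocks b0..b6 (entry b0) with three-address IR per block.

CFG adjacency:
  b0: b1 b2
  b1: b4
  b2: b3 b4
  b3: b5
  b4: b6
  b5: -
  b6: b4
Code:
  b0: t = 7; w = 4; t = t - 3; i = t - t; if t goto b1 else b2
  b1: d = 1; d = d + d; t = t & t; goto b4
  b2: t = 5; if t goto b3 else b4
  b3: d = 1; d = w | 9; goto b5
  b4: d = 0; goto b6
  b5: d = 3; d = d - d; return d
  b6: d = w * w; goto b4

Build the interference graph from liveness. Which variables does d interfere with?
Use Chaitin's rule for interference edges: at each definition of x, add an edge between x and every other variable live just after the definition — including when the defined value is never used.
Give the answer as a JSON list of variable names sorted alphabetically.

Block summaries:
  b0: def={i,t,w} ue=∅
  b1: def={d,t} ue={t}
  b2: def={t} ue=∅
  b3: def={d} ue={w}
  b4: def={d} ue=∅
  b5: def={d} ue=∅
  b6: def={d} ue={w}

Liveness:
  b0 li=∅ lo={t,w}
  b1 li={t,w} lo={w}
  b2 li={w} lo={w}
  b3 li={w} lo=∅
  b4 li={w} lo={w}
  b5 li=∅ lo=∅
  b6 li={w} lo={w}

Interference:
  d: {t,w}
  i: {t,w}
  t: {d,i,w}
  w: {d,i,t}

N(d) = ["t", "w"]

Answer: ["t", "w"]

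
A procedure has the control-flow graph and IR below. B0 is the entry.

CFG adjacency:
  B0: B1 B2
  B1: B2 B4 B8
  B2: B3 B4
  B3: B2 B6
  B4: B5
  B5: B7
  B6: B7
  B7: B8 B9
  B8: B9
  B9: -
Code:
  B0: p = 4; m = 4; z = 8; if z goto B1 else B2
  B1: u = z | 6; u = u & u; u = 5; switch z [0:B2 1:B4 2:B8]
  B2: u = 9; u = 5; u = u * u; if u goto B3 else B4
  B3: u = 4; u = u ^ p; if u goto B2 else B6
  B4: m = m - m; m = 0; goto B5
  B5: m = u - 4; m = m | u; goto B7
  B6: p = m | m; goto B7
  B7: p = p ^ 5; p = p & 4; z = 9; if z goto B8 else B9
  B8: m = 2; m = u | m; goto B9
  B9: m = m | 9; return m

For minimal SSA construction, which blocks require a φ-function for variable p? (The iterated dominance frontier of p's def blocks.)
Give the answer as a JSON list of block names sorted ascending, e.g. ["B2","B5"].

idom tree: B1←B0 B2←B0 B3←B2 B4←B0 B5←B4 B6←B3 B7←B0 B8←B0 B9←B0
Dom at joins:
  B2: preds {B0,B1,B3}: {B0} ∩ {B0,B1} ∩ {B0,B2,B3} = {B0}; idom=B0
  B4: preds {B1,B2}: {B0,B1} ∩ {B0,B2} = {B0}; idom=B0
  B7: preds {B5,B6}: {B0,B4,B5} ∩ {B0,B2,B3,B6} = {B0}; idom=B0
  B8: preds {B1,B7}: {B0,B1} ∩ {B0,B7} = {B0}; idom=B0
  B9: preds {B7,B8}: {B0,B7} ∩ {B0,B8} = {B0}; idom=B0

DF walk-up:
  join B2 pred B0: · stop@B0
  join B2 pred B1: B1 stop@B0
  join B2 pred B3: B3→B2 stop@B0
  join B4 pred B1: B1 stop@B0
  join B4 pred B2: B2 stop@B0
  join B7 pred B5: B5→B4 stop@B0
  join B7 pred B6: B6→B3→B2 stop@B0
  join B8 pred B1: B1 stop@B0
  join B8 pred B7: B7 stop@B0
  join B9 pred B7: B7 stop@B0
  join B9 pred B8: B8 stop@B0
  B0 → ∅
  B1 → {B2,B4,B8}
  B2 → {B2,B4,B7}
  B3 → {B2,B7}
  B4 → {B7}
  B5 → {B7}
  B6 → {B7}
  B7 → {B8,B9}
  B8 → {B9}
  B9 → ∅

φ for p: defs {B0,B6,B7}
  DF⁺ = {B7,B8,B9}

Answer: ["B7", "B8", "B9"]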